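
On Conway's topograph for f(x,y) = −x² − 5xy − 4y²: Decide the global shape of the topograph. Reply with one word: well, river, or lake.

D = b²−4ac = (-5)² − 4·(-1)·(-4) = 9
D = 3² is a perfect square ⇒ form factors over ℤ ⇒ lakes

lake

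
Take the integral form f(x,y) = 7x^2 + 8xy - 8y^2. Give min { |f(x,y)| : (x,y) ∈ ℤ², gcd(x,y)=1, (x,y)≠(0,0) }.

river: ρ → (-8,8,7)
river: ρ → (7,6,-9)
river: ρ → (-9,12,4)
river: ρ → (4,12,-9)
river: ρ → (-9,6,7)
river: ρ → (7,8,-8)
closes: descent 0, river 6
min |a| on river = 4

4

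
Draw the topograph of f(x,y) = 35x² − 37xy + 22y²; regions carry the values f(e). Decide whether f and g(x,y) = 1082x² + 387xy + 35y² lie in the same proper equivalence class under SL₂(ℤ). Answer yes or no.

D₁ = -1711, D₂ = -1711
f: translate: b→33 (≡-37 mod 70), so (35,-37,22)→(35,33,20)
f: flip: (35,33,20)→(20,-33,35)
f: translate: b→7 (≡-33 mod 40), so (20,-33,35)→(20,7,22)
f: reduced (well bottom): (20,7,22) with a≤c, −a<b≤a
g: flip: (1082,387,35)→(35,-387,1082)
g: translate: b→33 (≡-387 mod 70), so (35,-387,1082)→(35,33,20)
g: flip: (35,33,20)→(20,-33,35)
g: translate: b→7 (≡-33 mod 40), so (20,-33,35)→(20,7,22)
g: reduced (well bottom): (20,7,22) with a≤c, −a<b≤a
reduced forms (20, 7, 22) vs (20, 7, 22) ⇒ equivalent

yes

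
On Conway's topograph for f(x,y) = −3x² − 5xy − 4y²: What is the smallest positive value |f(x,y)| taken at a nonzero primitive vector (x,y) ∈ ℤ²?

translate: b→-1 (≡5 mod 6), so (3,5,4)→(3,-1,2)
flip: (3,-1,2)→(2,1,3)
reduced (well bottom): (2,1,3) with a≤c, −a<b≤a
well minimum |f| = |-2| = 2 (negative-definite)

2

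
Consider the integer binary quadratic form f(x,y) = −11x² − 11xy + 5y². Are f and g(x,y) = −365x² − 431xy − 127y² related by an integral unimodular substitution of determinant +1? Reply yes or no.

D₁ = 341, D₂ = 341
river cycle of f (length 6): (5, 11, -11), (-11, 11, 5), (5, 9, -13), (-13, 17, 1), (1, 17, -13), (-13, 9, 5)
river cycle of g (length 6): (-11, 11, 5), (5, 9, -13), (-13, 17, 1), (1, 17, -13), (-13, 9, 5), (5, 11, -11)
cycles coincide ⇒ equivalent

yes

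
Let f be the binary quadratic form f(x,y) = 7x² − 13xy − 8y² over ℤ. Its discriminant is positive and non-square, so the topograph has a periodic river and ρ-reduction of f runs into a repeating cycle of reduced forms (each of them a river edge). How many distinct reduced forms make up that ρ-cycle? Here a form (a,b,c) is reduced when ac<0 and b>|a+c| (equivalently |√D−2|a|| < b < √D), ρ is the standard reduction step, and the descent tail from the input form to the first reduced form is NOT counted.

D = 393, ⌊√D⌋ = 19
descent: ρ → (-8,13,7)  [lands on river]
river: ρ → (7,15,-6)
river: ρ → (-6,9,13)
river: ρ → (13,17,-2)
river: ρ → (-2,19,4)
river: ρ → (4,13,-14)
river: ρ → (-14,15,3)
river: ρ → (3,15,-14)
river: ρ → (-14,13,4)
river: ρ → (4,19,-2)
river: ρ → (-2,17,13)
river: ρ → (13,9,-6)
river: ρ → (-6,15,7)
river: ρ → (7,13,-8)
river: ρ → (-8,19,1)
river: ρ → (1,19,-8)
ρ-cycle length = 16 (tail of 1 descent step not counted)

16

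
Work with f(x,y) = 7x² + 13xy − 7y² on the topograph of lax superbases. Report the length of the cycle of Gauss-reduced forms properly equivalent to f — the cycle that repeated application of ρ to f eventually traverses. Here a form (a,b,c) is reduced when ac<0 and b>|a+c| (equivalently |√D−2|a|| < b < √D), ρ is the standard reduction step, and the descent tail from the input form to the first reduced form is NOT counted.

D = 365, ⌊√D⌋ = 19
river: ρ → (-7,15,5)
river: ρ → (5,15,-7)
river: ρ → (-7,13,7)
river: ρ → (7,15,-5)
river: ρ → (-5,15,7)
river: ρ → (7,13,-7)
ρ-cycle length = 6 (tail of 0 descent steps not counted)

6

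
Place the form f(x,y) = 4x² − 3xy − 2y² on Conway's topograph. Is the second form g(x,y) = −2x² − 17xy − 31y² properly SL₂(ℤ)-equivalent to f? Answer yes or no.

D₁ = 41, D₂ = 41
river cycle of f (length 10): (-2, 3, 4), (4, 5, -1), (-1, 5, 4), (4, 3, -2), (-2, 5, 2), (2, 3, -4), (-4, 5, 1), (1, 5, -4), (-4, 3, 2), (2, 5, -2)
river cycle of g (length 10): (-2, 3, 4), (4, 5, -1), (-1, 5, 4), (4, 3, -2), (-2, 5, 2), (2, 3, -4), (-4, 5, 1), (1, 5, -4), (-4, 3, 2), (2, 5, -2)
cycles coincide ⇒ equivalent

yes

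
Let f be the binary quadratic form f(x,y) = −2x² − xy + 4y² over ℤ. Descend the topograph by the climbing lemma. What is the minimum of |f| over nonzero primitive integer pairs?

descent: ρ → (4,1,-2)
descent: ρ → (-2,3,3)  [lands on river]
river: ρ → (3,3,-2)
river: ρ → (-2,5,1)
river: ρ → (1,5,-2)
closes: descent 2, river 4
min |a| on river = 1

1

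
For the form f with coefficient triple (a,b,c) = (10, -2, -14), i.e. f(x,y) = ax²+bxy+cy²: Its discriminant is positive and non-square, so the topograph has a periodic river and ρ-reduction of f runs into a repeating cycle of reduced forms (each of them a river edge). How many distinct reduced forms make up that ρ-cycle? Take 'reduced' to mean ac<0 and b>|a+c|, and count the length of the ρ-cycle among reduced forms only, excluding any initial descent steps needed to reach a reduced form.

D = 564, ⌊√D⌋ = 23
descent: ρ → (-14,2,10)
descent: ρ → (10,18,-6)  [lands on river]
river: ρ → (-6,18,10)
river: ρ → (10,22,-2)
river: ρ → (-2,22,10)
ρ-cycle length = 4 (tail of 2 descent steps not counted)

4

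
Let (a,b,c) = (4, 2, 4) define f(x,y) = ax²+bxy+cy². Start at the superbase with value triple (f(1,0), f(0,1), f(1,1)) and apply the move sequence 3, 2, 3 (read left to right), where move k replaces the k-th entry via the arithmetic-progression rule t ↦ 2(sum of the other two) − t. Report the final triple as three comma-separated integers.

start (4,4,10) = (f(1,0),f(0,1),f(1,1))
replace slot 3: 2·(4+4) − 10 = 6 → (4,4,6)
replace slot 2: 2·(4+6) − 4 = 16 → (4,16,6)
replace slot 3: 2·(4+16) − 6 = 34 → (4,16,34)

4,16,34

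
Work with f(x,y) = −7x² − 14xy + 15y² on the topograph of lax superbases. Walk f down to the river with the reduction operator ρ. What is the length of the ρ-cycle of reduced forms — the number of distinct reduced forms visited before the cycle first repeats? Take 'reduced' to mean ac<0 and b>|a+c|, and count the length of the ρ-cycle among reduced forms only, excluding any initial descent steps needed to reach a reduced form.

D = 616, ⌊√D⌋ = 24
descent: ρ → (15,14,-7)  [lands on river]
river: ρ → (-7,14,15)
river: ρ → (15,16,-6)
river: ρ → (-6,20,9)
river: ρ → (9,16,-10)
river: ρ → (-10,24,1)
river: ρ → (1,24,-10)
river: ρ → (-10,16,9)
river: ρ → (9,20,-6)
river: ρ → (-6,16,15)
ρ-cycle length = 10 (tail of 1 descent step not counted)

10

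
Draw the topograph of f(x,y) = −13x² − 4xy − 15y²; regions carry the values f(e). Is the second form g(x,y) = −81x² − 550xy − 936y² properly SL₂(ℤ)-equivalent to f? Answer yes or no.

D₁ = -764, D₂ = -764
f is negative-definite; reduce −f:
−f: reduced (well bottom): (13,4,15) with a≤c, −a<b≤a
flip sign back: reduced form of f is (-13,-4,-15)
g is negative-definite; reduce −g:
−g: translate: b→64 (≡550 mod 162), so (81,550,936)→(81,64,15)
−g: flip: (81,64,15)→(15,-64,81)
−g: translate: b→-4 (≡-64 mod 30), so (15,-64,81)→(15,-4,13)
−g: flip: (15,-4,13)→(13,4,15)
−g: reduced (well bottom): (13,4,15) with a≤c, −a<b≤a
flip sign back: reduced form of g is (-13,-4,-15)
reduced forms (-13, -4, -15) vs (-13, -4, -15) ⇒ equivalent

yes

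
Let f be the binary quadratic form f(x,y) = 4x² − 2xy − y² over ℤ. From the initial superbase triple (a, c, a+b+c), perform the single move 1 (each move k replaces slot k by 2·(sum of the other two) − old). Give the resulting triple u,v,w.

start (4,-1,1) = (f(1,0),f(0,1),f(1,1))
replace slot 1: 2·((-1)+1) − 4 = -4 → (-4,-1,1)

-4,-1,1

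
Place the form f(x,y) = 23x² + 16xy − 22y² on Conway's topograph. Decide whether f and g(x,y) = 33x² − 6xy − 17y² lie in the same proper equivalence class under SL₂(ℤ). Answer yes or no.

D₁ = 2280, D₂ = 2280
river cycle of f (length 8): (-22, 28, 17), (17, 40, -10), (-10, 40, 17), (17, 28, -22), (-22, 16, 23), (23, 30, -15), (-15, 30, 23), (23, 16, -22)
river cycle of g (length 8): (-17, 40, 10), (10, 40, -17), (-17, 28, 22), (22, 16, -23), (-23, 30, 15), (15, 30, -23), (-23, 16, 22), (22, 28, -17)
cycles differ ⇒ inequivalent

no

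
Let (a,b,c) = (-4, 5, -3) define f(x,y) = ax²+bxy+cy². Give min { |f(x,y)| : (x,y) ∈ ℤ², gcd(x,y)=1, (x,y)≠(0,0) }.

translate: b→3 (≡-5 mod 8), so (4,-5,3)→(4,3,2)
flip: (4,3,2)→(2,-3,4)
translate: b→1 (≡-3 mod 4), so (2,-3,4)→(2,1,3)
reduced (well bottom): (2,1,3) with a≤c, −a<b≤a
well minimum |f| = |-2| = 2 (negative-definite)

2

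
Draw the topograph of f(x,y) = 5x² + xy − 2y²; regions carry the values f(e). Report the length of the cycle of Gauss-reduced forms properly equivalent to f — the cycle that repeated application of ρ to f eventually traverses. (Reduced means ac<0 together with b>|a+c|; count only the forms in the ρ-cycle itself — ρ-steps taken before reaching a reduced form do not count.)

D = 41, ⌊√D⌋ = 6
descent: ρ → (-2,3,4)  [lands on river]
river: ρ → (4,5,-1)
river: ρ → (-1,5,4)
river: ρ → (4,3,-2)
river: ρ → (-2,5,2)
river: ρ → (2,3,-4)
river: ρ → (-4,5,1)
river: ρ → (1,5,-4)
river: ρ → (-4,3,2)
river: ρ → (2,5,-2)
ρ-cycle length = 10 (tail of 1 descent step not counted)

10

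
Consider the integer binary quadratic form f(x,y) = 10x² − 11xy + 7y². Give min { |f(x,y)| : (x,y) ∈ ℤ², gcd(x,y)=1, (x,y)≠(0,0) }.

translate: b→9 (≡-11 mod 20), so (10,-11,7)→(10,9,6)
flip: (10,9,6)→(6,-9,10)
translate: b→3 (≡-9 mod 12), so (6,-9,10)→(6,3,7)
reduced (well bottom): (6,3,7) with a≤c, −a<b≤a
well minimum = a = 6

6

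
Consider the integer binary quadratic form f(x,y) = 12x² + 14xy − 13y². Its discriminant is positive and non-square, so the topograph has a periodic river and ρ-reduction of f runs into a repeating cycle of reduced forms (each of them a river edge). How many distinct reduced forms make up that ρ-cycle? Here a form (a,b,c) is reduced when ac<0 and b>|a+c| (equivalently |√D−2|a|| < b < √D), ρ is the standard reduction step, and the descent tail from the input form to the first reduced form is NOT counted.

D = 820, ⌊√D⌋ = 28
river: ρ → (-13,12,13)
river: ρ → (13,14,-12)
river: ρ → (-12,10,15)
river: ρ → (15,20,-7)
river: ρ → (-7,22,12)
river: ρ → (12,26,-3)
river: ρ → (-3,28,3)
river: ρ → (3,26,-12)
river: ρ → (-12,22,7)
river: ρ → (7,20,-15)
river: ρ → (-15,10,12)
river: ρ → (12,14,-13)
ρ-cycle length = 12 (tail of 0 descent steps not counted)

12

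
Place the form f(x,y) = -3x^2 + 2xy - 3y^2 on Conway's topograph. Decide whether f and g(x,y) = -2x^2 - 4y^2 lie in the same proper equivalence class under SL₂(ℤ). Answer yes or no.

D₁ = -32, D₂ = -32
f is negative-definite; reduce −f:
−f: flip: (3,-2,3)→(3,2,3)
−f: reduced (well bottom): (3,2,3) with a≤c, −a<b≤a
flip sign back: reduced form of f is (-3,-2,-3)
g is negative-definite; reduce −g:
−g: reduced (well bottom): (2,0,4) with a≤c, −a<b≤a
flip sign back: reduced form of g is (-2,0,-4)
reduced forms (-3, -2, -3) vs (-2, 0, -4) ⇒ inequivalent

no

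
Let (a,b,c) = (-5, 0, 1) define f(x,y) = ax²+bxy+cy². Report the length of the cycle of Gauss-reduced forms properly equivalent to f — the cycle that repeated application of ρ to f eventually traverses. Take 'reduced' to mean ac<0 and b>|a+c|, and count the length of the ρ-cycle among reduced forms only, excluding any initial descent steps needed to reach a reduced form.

D = 20, ⌊√D⌋ = 4
descent: ρ → (1,4,-1)  [lands on river]
river: ρ → (-1,4,1)
ρ-cycle length = 2 (tail of 1 descent step not counted)

2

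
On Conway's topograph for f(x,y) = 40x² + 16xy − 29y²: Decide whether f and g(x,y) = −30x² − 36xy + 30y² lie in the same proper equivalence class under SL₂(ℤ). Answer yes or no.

D₁ = 4896, D₂ = 4896
river cycle of f (length 4): (-29, 42, 27), (27, 66, -5), (-5, 64, 40), (40, 16, -29)
river cycle of g (length 6): (30, 36, -30), (-30, 24, 36), (36, 48, -18), (-18, 60, 18), (18, 48, -36), (-36, 24, 30)
cycles differ ⇒ inequivalent

no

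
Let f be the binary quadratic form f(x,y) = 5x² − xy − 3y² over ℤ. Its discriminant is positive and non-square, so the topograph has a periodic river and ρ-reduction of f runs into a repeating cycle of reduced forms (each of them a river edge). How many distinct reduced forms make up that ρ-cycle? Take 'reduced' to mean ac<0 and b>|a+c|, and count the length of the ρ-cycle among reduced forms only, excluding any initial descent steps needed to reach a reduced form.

D = 61, ⌊√D⌋ = 7
descent: ρ → (-3,7,1)  [lands on river]
river: ρ → (1,7,-3)
river: ρ → (-3,5,3)
river: ρ → (3,7,-1)
river: ρ → (-1,7,3)
river: ρ → (3,5,-3)
ρ-cycle length = 6 (tail of 1 descent step not counted)

6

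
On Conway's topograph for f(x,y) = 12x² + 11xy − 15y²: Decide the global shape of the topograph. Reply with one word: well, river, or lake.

D = b²−4ac = 11² − 4·12·(-15) = 841
D = 29² is a perfect square ⇒ form factors over ℤ ⇒ lakes

lake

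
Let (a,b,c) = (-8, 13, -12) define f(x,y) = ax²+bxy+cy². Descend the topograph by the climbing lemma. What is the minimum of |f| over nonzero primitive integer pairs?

translate: b→3 (≡-13 mod 16), so (8,-13,12)→(8,3,7)
flip: (8,3,7)→(7,-3,8)
reduced (well bottom): (7,-3,8) with a≤c, −a<b≤a
well minimum |f| = |-7| = 7 (negative-definite)

7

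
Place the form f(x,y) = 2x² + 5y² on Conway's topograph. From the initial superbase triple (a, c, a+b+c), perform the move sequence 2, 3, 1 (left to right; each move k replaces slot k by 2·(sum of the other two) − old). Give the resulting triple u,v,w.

start (2,5,7) = (f(1,0),f(0,1),f(1,1))
replace slot 2: 2·(2+7) − 5 = 13 → (2,13,7)
replace slot 3: 2·(2+13) − 7 = 23 → (2,13,23)
replace slot 1: 2·(13+23) − 2 = 70 → (70,13,23)

70,13,23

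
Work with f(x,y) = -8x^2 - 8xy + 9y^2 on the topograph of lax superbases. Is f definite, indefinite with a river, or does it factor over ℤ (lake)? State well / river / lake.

D = b²−4ac = (-8)² − 4·(-8)·9 = 352
D > 0 non-square ⇒ indefinite ⇒ periodic river

river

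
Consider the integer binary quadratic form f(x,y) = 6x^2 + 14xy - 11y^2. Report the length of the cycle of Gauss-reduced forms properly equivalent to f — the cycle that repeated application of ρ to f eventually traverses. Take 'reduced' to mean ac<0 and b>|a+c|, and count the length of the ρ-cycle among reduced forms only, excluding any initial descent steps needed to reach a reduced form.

D = 460, ⌊√D⌋ = 21
river: ρ → (-11,8,9)
river: ρ → (9,10,-10)
river: ρ → (-10,10,9)
river: ρ → (9,8,-11)
river: ρ → (-11,14,6)
river: ρ → (6,10,-15)
river: ρ → (-15,20,1)
river: ρ → (1,20,-15)
river: ρ → (-15,10,6)
river: ρ → (6,14,-11)
ρ-cycle length = 10 (tail of 0 descent steps not counted)

10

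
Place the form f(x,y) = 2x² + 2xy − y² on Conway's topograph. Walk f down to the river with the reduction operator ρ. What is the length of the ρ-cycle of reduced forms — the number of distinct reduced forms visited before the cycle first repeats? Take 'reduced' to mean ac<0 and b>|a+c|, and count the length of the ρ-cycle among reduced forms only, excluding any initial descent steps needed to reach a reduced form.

D = 12, ⌊√D⌋ = 3
river: ρ → (-1,2,2)
river: ρ → (2,2,-1)
ρ-cycle length = 2 (tail of 0 descent steps not counted)

2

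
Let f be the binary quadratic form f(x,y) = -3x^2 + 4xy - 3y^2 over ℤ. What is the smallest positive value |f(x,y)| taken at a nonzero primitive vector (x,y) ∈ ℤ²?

translate: b→2 (≡-4 mod 6), so (3,-4,3)→(3,2,2)
flip: (3,2,2)→(2,-2,3)
translate: b→2 (≡-2 mod 4), so (2,-2,3)→(2,2,3)
reduced (well bottom): (2,2,3) with a≤c, −a<b≤a
well minimum |f| = |-2| = 2 (negative-definite)

2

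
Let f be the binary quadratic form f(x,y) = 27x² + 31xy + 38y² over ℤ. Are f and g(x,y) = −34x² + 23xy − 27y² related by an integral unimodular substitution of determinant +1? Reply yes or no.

D₁ = -3143, D₂ = -3143
f: translate: b→-23 (≡31 mod 54), so (27,31,38)→(27,-23,34)
f: reduced (well bottom): (27,-23,34) with a≤c, −a<b≤a
g is negative-definite; reduce −g:
−g: flip: (34,-23,27)→(27,23,34)
−g: reduced (well bottom): (27,23,34) with a≤c, −a<b≤a
flip sign back: reduced form of g is (-27,-23,-34)
reduced forms (27, -23, 34) vs (-27, -23, -34) ⇒ inequivalent

no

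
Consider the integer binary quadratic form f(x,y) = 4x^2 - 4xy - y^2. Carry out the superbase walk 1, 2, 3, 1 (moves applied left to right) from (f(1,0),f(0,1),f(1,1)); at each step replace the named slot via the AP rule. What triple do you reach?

start (4,-1,-1) = (f(1,0),f(0,1),f(1,1))
replace slot 1: 2·((-1)+(-1)) − 4 = -8 → (-8,-1,-1)
replace slot 2: 2·((-8)+(-1)) − (-1) = -17 → (-8,-17,-1)
replace slot 3: 2·((-8)+(-17)) − (-1) = -49 → (-8,-17,-49)
replace slot 1: 2·((-17)+(-49)) − (-8) = -124 → (-124,-17,-49)

-124,-17,-49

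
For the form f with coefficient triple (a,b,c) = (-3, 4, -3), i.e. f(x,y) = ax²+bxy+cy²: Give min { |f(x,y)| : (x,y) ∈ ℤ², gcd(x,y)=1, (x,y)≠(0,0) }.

translate: b→2 (≡-4 mod 6), so (3,-4,3)→(3,2,2)
flip: (3,2,2)→(2,-2,3)
translate: b→2 (≡-2 mod 4), so (2,-2,3)→(2,2,3)
reduced (well bottom): (2,2,3) with a≤c, −a<b≤a
well minimum |f| = |-2| = 2 (negative-definite)

2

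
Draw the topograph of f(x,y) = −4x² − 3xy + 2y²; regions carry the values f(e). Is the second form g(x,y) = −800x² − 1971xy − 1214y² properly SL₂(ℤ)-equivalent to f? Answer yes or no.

D₁ = 41, D₂ = 41
river cycle of f (length 10): (2, 3, -4), (-4, 5, 1), (1, 5, -4), (-4, 3, 2), (2, 5, -2), (-2, 3, 4), (4, 5, -1), (-1, 5, 4), (4, 3, -2), (-2, 5, 2)
river cycle of g (length 10): (-4, 5, 1), (1, 5, -4), (-4, 3, 2), (2, 5, -2), (-2, 3, 4), (4, 5, -1), (-1, 5, 4), (4, 3, -2), (-2, 5, 2), (2, 3, -4)
cycles coincide ⇒ equivalent

yes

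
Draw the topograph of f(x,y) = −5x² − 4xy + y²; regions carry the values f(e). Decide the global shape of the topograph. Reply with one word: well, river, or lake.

D = b²−4ac = (-4)² − 4·(-5)·1 = 36
D = 6² is a perfect square ⇒ form factors over ℤ ⇒ lakes

lake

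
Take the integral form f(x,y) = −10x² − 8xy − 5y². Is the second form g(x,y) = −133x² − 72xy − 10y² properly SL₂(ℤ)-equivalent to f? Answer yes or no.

D₁ = -136, D₂ = -136
f is negative-definite; reduce −f:
−f: flip: (10,8,5)→(5,-8,10)
−f: translate: b→2 (≡-8 mod 10), so (5,-8,10)→(5,2,7)
−f: reduced (well bottom): (5,2,7) with a≤c, −a<b≤a
flip sign back: reduced form of f is (-5,-2,-7)
g is negative-definite; reduce −g:
−g: flip: (133,72,10)→(10,-72,133)
−g: translate: b→8 (≡-72 mod 20), so (10,-72,133)→(10,8,5)
−g: flip: (10,8,5)→(5,-8,10)
−g: translate: b→2 (≡-8 mod 10), so (5,-8,10)→(5,2,7)
−g: reduced (well bottom): (5,2,7) with a≤c, −a<b≤a
flip sign back: reduced form of g is (-5,-2,-7)
reduced forms (-5, -2, -7) vs (-5, -2, -7) ⇒ equivalent

yes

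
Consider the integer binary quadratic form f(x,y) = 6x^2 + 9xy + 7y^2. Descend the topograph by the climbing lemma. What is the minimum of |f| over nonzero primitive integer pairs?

translate: b→-3 (≡9 mod 12), so (6,9,7)→(6,-3,4)
flip: (6,-3,4)→(4,3,6)
reduced (well bottom): (4,3,6) with a≤c, −a<b≤a
well minimum = a = 4

4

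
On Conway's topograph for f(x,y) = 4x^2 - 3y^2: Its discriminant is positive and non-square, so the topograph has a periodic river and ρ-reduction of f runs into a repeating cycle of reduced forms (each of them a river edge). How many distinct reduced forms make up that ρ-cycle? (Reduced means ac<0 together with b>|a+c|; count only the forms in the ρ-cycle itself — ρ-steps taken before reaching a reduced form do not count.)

D = 48, ⌊√D⌋ = 6
descent: ρ → (-3,6,1)  [lands on river]
river: ρ → (1,6,-3)
ρ-cycle length = 2 (tail of 1 descent step not counted)

2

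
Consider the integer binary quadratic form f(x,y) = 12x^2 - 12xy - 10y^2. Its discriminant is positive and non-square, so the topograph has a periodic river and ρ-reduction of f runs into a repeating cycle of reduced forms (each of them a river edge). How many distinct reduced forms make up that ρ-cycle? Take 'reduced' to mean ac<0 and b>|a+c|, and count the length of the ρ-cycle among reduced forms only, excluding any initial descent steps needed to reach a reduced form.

D = 624, ⌊√D⌋ = 24
descent: ρ → (-10,12,12)  [lands on river]
river: ρ → (12,12,-10)
river: ρ → (-10,8,14)
river: ρ → (14,20,-4)
river: ρ → (-4,20,14)
river: ρ → (14,8,-10)
ρ-cycle length = 6 (tail of 1 descent step not counted)

6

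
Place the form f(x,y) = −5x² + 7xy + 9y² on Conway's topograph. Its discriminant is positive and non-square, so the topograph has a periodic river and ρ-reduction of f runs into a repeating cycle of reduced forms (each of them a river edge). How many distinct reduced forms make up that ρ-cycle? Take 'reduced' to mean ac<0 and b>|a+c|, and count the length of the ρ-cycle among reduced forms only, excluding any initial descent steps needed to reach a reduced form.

D = 229, ⌊√D⌋ = 15
river: ρ → (9,11,-3)
river: ρ → (-3,13,5)
river: ρ → (5,7,-9)
river: ρ → (-9,11,3)
river: ρ → (3,13,-5)
river: ρ → (-5,7,9)
ρ-cycle length = 6 (tail of 0 descent steps not counted)

6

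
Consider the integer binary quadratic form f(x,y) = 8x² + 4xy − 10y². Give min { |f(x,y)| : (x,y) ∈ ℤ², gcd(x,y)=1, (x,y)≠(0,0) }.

river: ρ → (-10,16,2)
river: ρ → (2,16,-10)
river: ρ → (-10,4,8)
river: ρ → (8,12,-6)
river: ρ → (-6,12,8)
river: ρ → (8,4,-10)
closes: descent 0, river 6
min |a| on river = 2

2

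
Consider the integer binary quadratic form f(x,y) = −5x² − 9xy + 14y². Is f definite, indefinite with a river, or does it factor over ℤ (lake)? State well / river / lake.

D = b²−4ac = (-9)² − 4·(-5)·14 = 361
D = 19² is a perfect square ⇒ form factors over ℤ ⇒ lakes

lake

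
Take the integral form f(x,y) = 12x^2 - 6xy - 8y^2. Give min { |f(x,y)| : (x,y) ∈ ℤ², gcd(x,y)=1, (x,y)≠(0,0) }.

descent: ρ → (-8,6,12)  [lands on river]
river: ρ → (12,18,-2)
river: ρ → (-2,18,12)
river: ρ → (12,6,-8)
river: ρ → (-8,10,10)
river: ρ → (10,10,-8)
closes: descent 1, river 6
min |a| on river = 2

2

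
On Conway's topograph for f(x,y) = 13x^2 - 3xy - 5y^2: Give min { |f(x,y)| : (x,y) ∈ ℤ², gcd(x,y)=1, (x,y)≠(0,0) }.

descent: ρ → (-5,13,5)  [lands on river]
river: ρ → (5,7,-11)
river: ρ → (-11,15,1)
river: ρ → (1,15,-11)
river: ρ → (-11,7,5)
river: ρ → (5,13,-5)
river: ρ → (-5,7,11)
river: ρ → (11,15,-1)
river: ρ → (-1,15,11)
river: ρ → (11,7,-5)
closes: descent 1, river 10
min |a| on river = 1

1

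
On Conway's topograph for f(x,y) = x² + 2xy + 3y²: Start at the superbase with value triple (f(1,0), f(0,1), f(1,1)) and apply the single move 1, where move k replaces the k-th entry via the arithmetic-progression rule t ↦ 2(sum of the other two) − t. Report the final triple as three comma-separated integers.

start (1,3,6) = (f(1,0),f(0,1),f(1,1))
replace slot 1: 2·(3+6) − 1 = 17 → (17,3,6)

17,3,6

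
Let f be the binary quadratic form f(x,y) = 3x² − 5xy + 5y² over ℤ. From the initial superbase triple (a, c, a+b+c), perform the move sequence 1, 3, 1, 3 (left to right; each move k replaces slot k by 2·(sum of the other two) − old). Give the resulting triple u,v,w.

start (3,5,3) = (f(1,0),f(0,1),f(1,1))
replace slot 1: 2·(5+3) − 3 = 13 → (13,5,3)
replace slot 3: 2·(13+5) − 3 = 33 → (13,5,33)
replace slot 1: 2·(5+33) − 13 = 63 → (63,5,33)
replace slot 3: 2·(63+5) − 33 = 103 → (63,5,103)

63,5,103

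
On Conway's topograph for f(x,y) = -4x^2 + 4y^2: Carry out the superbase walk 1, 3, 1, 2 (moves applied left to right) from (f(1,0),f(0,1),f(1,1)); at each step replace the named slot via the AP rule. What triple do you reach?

start (-4,4,0) = (f(1,0),f(0,1),f(1,1))
replace slot 1: 2·(4+0) − (-4) = 12 → (12,4,0)
replace slot 3: 2·(12+4) − 0 = 32 → (12,4,32)
replace slot 1: 2·(4+32) − 12 = 60 → (60,4,32)
replace slot 2: 2·(60+32) − 4 = 180 → (60,180,32)

60,180,32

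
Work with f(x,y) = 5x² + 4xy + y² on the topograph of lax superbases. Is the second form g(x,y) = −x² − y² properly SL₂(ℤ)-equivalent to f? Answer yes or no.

D₁ = -4, D₂ = -4
f: flip: (5,4,1)→(1,-4,5)
f: translate: b→0 (≡-4 mod 2), so (1,-4,5)→(1,0,1)
f: reduced (well bottom): (1,0,1) with a≤c, −a<b≤a
g is negative-definite; reduce −g:
−g: reduced (well bottom): (1,0,1) with a≤c, −a<b≤a
flip sign back: reduced form of g is (-1,0,-1)
reduced forms (1, 0, 1) vs (-1, 0, -1) ⇒ inequivalent

no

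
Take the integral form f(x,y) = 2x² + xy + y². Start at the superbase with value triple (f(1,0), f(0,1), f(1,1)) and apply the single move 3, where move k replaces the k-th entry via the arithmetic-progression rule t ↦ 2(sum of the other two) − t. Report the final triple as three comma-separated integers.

start (2,1,4) = (f(1,0),f(0,1),f(1,1))
replace slot 3: 2·(2+1) − 4 = 2 → (2,1,2)

2,1,2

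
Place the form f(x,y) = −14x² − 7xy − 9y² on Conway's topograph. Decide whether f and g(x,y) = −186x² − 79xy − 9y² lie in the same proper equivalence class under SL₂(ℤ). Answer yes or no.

D₁ = -455, D₂ = -455
f is negative-definite; reduce −f:
−f: flip: (14,7,9)→(9,-7,14)
−f: reduced (well bottom): (9,-7,14) with a≤c, −a<b≤a
flip sign back: reduced form of f is (-9,7,-14)
g is negative-definite; reduce −g:
−g: flip: (186,79,9)→(9,-79,186)
−g: translate: b→-7 (≡-79 mod 18), so (9,-79,186)→(9,-7,14)
−g: reduced (well bottom): (9,-7,14) with a≤c, −a<b≤a
flip sign back: reduced form of g is (-9,7,-14)
reduced forms (-9, 7, -14) vs (-9, 7, -14) ⇒ equivalent

yes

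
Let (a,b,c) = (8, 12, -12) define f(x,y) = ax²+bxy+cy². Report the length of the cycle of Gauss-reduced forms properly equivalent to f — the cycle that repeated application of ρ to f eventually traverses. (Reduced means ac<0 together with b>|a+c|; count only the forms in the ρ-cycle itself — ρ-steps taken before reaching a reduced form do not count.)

D = 528, ⌊√D⌋ = 22
river: ρ → (-12,12,8)
river: ρ → (8,20,-4)
river: ρ → (-4,20,8)
river: ρ → (8,12,-12)
ρ-cycle length = 4 (tail of 0 descent steps not counted)

4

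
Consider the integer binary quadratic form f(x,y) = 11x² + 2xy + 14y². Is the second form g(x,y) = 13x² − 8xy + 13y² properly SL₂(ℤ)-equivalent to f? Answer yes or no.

D₁ = -612, D₂ = -612
f: reduced (well bottom): (11,2,14) with a≤c, −a<b≤a
g: flip: (13,-8,13)→(13,8,13)
g: reduced (well bottom): (13,8,13) with a≤c, −a<b≤a
reduced forms (11, 2, 14) vs (13, 8, 13) ⇒ inequivalent

no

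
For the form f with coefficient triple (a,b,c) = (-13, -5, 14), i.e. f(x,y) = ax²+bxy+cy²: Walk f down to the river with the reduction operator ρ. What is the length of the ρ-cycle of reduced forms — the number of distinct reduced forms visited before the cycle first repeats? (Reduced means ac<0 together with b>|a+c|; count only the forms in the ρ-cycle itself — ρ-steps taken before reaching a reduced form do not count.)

D = 753, ⌊√D⌋ = 27
descent: ρ → (14,5,-13)  [lands on river]
river: ρ → (-13,21,6)
river: ρ → (6,27,-1)
river: ρ → (-1,27,6)
river: ρ → (6,21,-13)
river: ρ → (-13,5,14)
river: ρ → (14,23,-4)
river: ρ → (-4,25,8)
river: ρ → (8,23,-7)
river: ρ → (-7,19,14)
river: ρ → (14,9,-12)
river: ρ → (-12,15,11)
river: ρ → (11,7,-16)
river: ρ → (-16,25,2)
river: ρ → (2,27,-3)
river: ρ → (-3,27,2)
river: ρ → (2,25,-16)
river: ρ → (-16,7,11)
river: ρ → (11,15,-12)
river: ρ → (-12,9,14)
river: ρ → (14,19,-7)
river: ρ → (-7,23,8)
river: ρ → (8,25,-4)
river: ρ → (-4,23,14)
ρ-cycle length = 24 (tail of 1 descent step not counted)

24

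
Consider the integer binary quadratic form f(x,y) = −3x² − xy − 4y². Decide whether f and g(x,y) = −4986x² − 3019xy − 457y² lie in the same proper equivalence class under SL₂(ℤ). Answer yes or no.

D₁ = -47, D₂ = -47
f is negative-definite; reduce −f:
−f: reduced (well bottom): (3,1,4) with a≤c, −a<b≤a
flip sign back: reduced form of f is (-3,-1,-4)
g is negative-definite; reduce −g:
−g: flip: (4986,3019,457)→(457,-3019,4986)
−g: translate: b→-277 (≡-3019 mod 914), so (457,-3019,4986)→(457,-277,42)
−g: flip: (457,-277,42)→(42,277,457)
−g: translate: b→25 (≡277 mod 84), so (42,277,457)→(42,25,4)
−g: flip: (42,25,4)→(4,-25,42)
−g: translate: b→-1 (≡-25 mod 8), so (4,-25,42)→(4,-1,3)
−g: flip: (4,-1,3)→(3,1,4)
−g: reduced (well bottom): (3,1,4) with a≤c, −a<b≤a
flip sign back: reduced form of g is (-3,-1,-4)
reduced forms (-3, -1, -4) vs (-3, -1, -4) ⇒ equivalent

yes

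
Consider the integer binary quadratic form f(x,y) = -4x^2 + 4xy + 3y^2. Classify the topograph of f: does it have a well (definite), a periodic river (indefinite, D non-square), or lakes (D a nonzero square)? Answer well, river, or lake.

D = b²−4ac = 4² − 4·(-4)·3 = 64
D = 8² is a perfect square ⇒ form factors over ℤ ⇒ lakes

lake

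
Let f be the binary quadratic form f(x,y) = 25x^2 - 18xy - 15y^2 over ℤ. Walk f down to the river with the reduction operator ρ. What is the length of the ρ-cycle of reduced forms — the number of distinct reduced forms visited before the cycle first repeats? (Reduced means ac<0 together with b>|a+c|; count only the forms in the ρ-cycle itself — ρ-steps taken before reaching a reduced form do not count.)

D = 1824, ⌊√D⌋ = 42
descent: ρ → (-15,18,25)  [lands on river]
river: ρ → (25,32,-8)
river: ρ → (-8,32,25)
river: ρ → (25,18,-15)
river: ρ → (-15,42,1)
river: ρ → (1,42,-15)
ρ-cycle length = 6 (tail of 1 descent step not counted)

6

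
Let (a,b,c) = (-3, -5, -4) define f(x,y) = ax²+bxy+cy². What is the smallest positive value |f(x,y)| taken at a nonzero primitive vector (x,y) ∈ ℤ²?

translate: b→-1 (≡5 mod 6), so (3,5,4)→(3,-1,2)
flip: (3,-1,2)→(2,1,3)
reduced (well bottom): (2,1,3) with a≤c, −a<b≤a
well minimum |f| = |-2| = 2 (negative-definite)

2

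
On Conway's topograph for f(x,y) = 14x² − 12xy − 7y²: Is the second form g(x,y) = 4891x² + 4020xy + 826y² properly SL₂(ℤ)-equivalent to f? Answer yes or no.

D₁ = 536, D₂ = 536
river cycle of f (length 14): (-7, 12, 14), (14, 16, -5), (-5, 14, 17), (17, 20, -2), (-2, 20, 17), (17, 14, -5), (-5, 16, 14), (14, 12, -7), (-7, 16, 10), (10, 4, -13), … (4 more)
river cycle of g (length 14): (14, 16, -5), (-5, 14, 17), (17, 20, -2), (-2, 20, 17), (17, 14, -5), (-5, 16, 14), (14, 12, -7), (-7, 16, 10), (10, 4, -13), (-13, 22, 1), … (4 more)
cycles coincide ⇒ equivalent

yes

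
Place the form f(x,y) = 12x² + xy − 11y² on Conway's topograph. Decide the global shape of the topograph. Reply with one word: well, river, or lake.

D = b²−4ac = 1² − 4·12·(-11) = 529
D = 23² is a perfect square ⇒ form factors over ℤ ⇒ lakes

lake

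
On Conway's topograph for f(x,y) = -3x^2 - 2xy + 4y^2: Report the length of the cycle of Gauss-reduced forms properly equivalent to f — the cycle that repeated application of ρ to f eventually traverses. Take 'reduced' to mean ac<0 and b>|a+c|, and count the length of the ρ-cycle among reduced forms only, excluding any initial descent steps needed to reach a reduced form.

D = 52, ⌊√D⌋ = 7
descent: ρ → (4,2,-3)  [lands on river]
river: ρ → (-3,4,3)
river: ρ → (3,2,-4)
river: ρ → (-4,6,1)
river: ρ → (1,6,-4)
river: ρ → (-4,2,3)
river: ρ → (3,4,-3)
river: ρ → (-3,2,4)
river: ρ → (4,6,-1)
river: ρ → (-1,6,4)
ρ-cycle length = 10 (tail of 1 descent step not counted)

10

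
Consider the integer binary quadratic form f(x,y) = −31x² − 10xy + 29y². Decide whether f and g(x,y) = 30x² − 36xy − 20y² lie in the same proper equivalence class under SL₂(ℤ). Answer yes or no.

D₁ = 3696, D₂ = 3696
river cycle of f (length 8): (29, 10, -31), (-31, 52, 8), (8, 60, -3), (-3, 60, 8), (8, 52, -31), (-31, 10, 29), (29, 48, -12), (-12, 48, 29)
river cycle of g (length 8): (-20, 36, 30), (30, 24, -26), (-26, 28, 28), (28, 28, -26), (-26, 24, 30), (30, 36, -20), (-20, 44, 22), (22, 44, -20)
cycles differ ⇒ inequivalent

no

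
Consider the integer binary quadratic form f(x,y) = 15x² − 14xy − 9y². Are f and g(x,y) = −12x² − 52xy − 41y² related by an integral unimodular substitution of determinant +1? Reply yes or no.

D₁ = 736, D₂ = 736
river cycle of f (length 12): (-9, 14, 15), (15, 16, -8), (-8, 16, 15), (15, 14, -9), (-9, 22, 7), (7, 20, -12), (-12, 4, 15), (15, 26, -1), (-1, 26, 15), (15, 4, -12), … (2 more)
river cycle of g (length 12): (-1, 26, 15), (15, 4, -12), (-12, 20, 7), (7, 22, -9), (-9, 14, 15), (15, 16, -8), (-8, 16, 15), (15, 14, -9), (-9, 22, 7), (7, 20, -12), … (2 more)
cycles coincide ⇒ equivalent

yes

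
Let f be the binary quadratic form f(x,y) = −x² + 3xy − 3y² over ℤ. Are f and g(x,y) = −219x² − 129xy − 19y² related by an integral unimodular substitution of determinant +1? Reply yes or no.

D₁ = -3, D₂ = -3
f is negative-definite; reduce −f:
−f: translate: b→1 (≡-3 mod 2), so (1,-3,3)→(1,1,1)
−f: reduced (well bottom): (1,1,1) with a≤c, −a<b≤a
flip sign back: reduced form of f is (-1,-1,-1)
g is negative-definite; reduce −g:
−g: flip: (219,129,19)→(19,-129,219)
−g: translate: b→-15 (≡-129 mod 38), so (19,-129,219)→(19,-15,3)
−g: flip: (19,-15,3)→(3,15,19)
−g: translate: b→3 (≡15 mod 6), so (3,15,19)→(3,3,1)
−g: flip: (3,3,1)→(1,-3,3)
−g: translate: b→1 (≡-3 mod 2), so (1,-3,3)→(1,1,1)
−g: reduced (well bottom): (1,1,1) with a≤c, −a<b≤a
flip sign back: reduced form of g is (-1,-1,-1)
reduced forms (-1, -1, -1) vs (-1, -1, -1) ⇒ equivalent

yes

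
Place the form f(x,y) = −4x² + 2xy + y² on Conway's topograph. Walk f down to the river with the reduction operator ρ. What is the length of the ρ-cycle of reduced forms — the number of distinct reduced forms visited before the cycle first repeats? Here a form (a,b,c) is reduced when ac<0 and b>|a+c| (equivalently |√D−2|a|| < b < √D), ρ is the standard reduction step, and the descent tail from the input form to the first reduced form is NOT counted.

D = 20, ⌊√D⌋ = 4
descent: ρ → (1,4,-1)  [lands on river]
river: ρ → (-1,4,1)
ρ-cycle length = 2 (tail of 1 descent step not counted)

2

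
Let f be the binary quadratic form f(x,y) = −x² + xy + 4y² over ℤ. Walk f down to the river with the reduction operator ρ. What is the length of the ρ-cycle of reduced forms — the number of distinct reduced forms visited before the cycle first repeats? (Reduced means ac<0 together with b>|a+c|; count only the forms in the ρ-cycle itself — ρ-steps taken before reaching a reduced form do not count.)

D = 17, ⌊√D⌋ = 4
descent: ρ → (4,-1,-1)
descent: ρ → (-1,3,2)  [lands on river]
river: ρ → (2,1,-2)
river: ρ → (-2,3,1)
river: ρ → (1,3,-2)
river: ρ → (-2,1,2)
river: ρ → (2,3,-1)
ρ-cycle length = 6 (tail of 2 descent steps not counted)

6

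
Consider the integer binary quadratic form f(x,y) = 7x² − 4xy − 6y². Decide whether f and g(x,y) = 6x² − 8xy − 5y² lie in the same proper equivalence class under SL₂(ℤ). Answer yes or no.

D₁ = 184, D₂ = 184
river cycle of f (length 12): (-6, 4, 7), (7, 10, -3), (-3, 8, 10), (10, 12, -1), (-1, 12, 10), (10, 8, -3), (-3, 10, 7), (7, 4, -6), (-6, 8, 5), (5, 12, -2), … (2 more)
river cycle of g (length 12): (-5, 8, 6), (6, 4, -7), (-7, 10, 3), (3, 8, -10), (-10, 12, 1), (1, 12, -10), (-10, 8, 3), (3, 10, -7), (-7, 4, 6), (6, 8, -5), … (2 more)
cycles differ ⇒ inequivalent

no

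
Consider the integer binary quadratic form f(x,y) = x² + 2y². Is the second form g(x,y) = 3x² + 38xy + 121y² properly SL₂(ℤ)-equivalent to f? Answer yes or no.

D₁ = -8, D₂ = -8
f: reduced (well bottom): (1,0,2) with a≤c, −a<b≤a
g: translate: b→2 (≡38 mod 6), so (3,38,121)→(3,2,1)
g: flip: (3,2,1)→(1,-2,3)
g: translate: b→0 (≡-2 mod 2), so (1,-2,3)→(1,0,2)
g: reduced (well bottom): (1,0,2) with a≤c, −a<b≤a
reduced forms (1, 0, 2) vs (1, 0, 2) ⇒ equivalent

yes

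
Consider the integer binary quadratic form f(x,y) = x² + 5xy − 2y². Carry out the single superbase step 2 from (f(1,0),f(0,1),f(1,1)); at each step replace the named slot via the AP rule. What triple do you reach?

start (1,-2,4) = (f(1,0),f(0,1),f(1,1))
replace slot 2: 2·(1+4) − (-2) = 12 → (1,12,4)

1,12,4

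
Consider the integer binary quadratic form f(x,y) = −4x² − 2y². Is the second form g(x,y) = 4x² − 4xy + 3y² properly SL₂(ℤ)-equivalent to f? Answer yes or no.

D₁ = -32, D₂ = -32
f is negative-definite; reduce −f:
−f: flip: (4,0,2)→(2,0,4)
−f: reduced (well bottom): (2,0,4) with a≤c, −a<b≤a
flip sign back: reduced form of f is (-2,0,-4)
g: translate: b→4 (≡-4 mod 8), so (4,-4,3)→(4,4,3)
g: flip: (4,4,3)→(3,-4,4)
g: translate: b→2 (≡-4 mod 6), so (3,-4,4)→(3,2,3)
g: reduced (well bottom): (3,2,3) with a≤c, −a<b≤a
reduced forms (-2, 0, -4) vs (3, 2, 3) ⇒ inequivalent

no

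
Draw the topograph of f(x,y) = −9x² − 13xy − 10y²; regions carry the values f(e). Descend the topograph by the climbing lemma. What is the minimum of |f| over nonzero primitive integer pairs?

translate: b→-5 (≡13 mod 18), so (9,13,10)→(9,-5,6)
flip: (9,-5,6)→(6,5,9)
reduced (well bottom): (6,5,9) with a≤c, −a<b≤a
well minimum |f| = |-6| = 6 (negative-definite)

6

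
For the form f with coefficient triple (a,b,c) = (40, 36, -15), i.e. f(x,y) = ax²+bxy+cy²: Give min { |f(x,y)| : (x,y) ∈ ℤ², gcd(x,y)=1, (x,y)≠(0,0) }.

river: ρ → (-15,54,13)
river: ρ → (13,50,-23)
river: ρ → (-23,42,21)
river: ρ → (21,42,-23)
river: ρ → (-23,50,13)
river: ρ → (13,54,-15)
river: ρ → (-15,36,40)
river: ρ → (40,44,-11)
river: ρ → (-11,44,40)
river: ρ → (40,36,-15)
closes: descent 0, river 10
min |a| on river = 11

11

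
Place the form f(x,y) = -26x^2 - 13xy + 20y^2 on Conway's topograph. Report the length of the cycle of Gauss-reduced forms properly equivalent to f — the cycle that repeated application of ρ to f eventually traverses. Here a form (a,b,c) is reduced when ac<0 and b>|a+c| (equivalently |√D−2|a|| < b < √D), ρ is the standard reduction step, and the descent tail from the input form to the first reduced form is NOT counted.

D = 2249, ⌊√D⌋ = 47
descent: ρ → (20,13,-26)  [lands on river]
river: ρ → (-26,39,7)
river: ρ → (7,45,-8)
river: ρ → (-8,35,32)
river: ρ → (32,29,-11)
river: ρ → (-11,37,20)
river: ρ → (20,43,-5)
river: ρ → (-5,47,2)
river: ρ → (2,45,-28)
river: ρ → (-28,11,19)
river: ρ → (19,27,-20)
river: ρ → (-20,13,26)
river: ρ → (26,39,-7)
river: ρ → (-7,45,8)
river: ρ → (8,35,-32)
river: ρ → (-32,29,11)
river: ρ → (11,37,-20)
river: ρ → (-20,43,5)
river: ρ → (5,47,-2)
river: ρ → (-2,45,28)
river: ρ → (28,11,-19)
river: ρ → (-19,27,20)
ρ-cycle length = 22 (tail of 1 descent step not counted)

22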